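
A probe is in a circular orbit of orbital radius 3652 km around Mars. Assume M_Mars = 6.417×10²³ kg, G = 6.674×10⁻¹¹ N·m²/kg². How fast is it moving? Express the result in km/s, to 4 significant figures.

v ≈ 3.424 km/s

μ = GM = 6.674×10⁻¹¹ × 6.417×10²³ = 4.283×10¹³ m³/s².
r = 3652 km = 3.652×10⁶ m.
For a circular orbit v = √(μ/r) = √(4.283×10¹³ / 3.652×10⁶) = √(1.173×10⁷) = 3424 m/s.
That is 3.424 km/s.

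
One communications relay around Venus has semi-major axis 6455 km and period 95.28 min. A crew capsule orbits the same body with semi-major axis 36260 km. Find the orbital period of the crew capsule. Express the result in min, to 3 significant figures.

T₂ ≈ 1270 min

Kepler's third law: T² ∝ a³, so T₂ = T₁ (a₂/a₁)^(3/2).
a₂/a₁ = 5.617, (a₂/a₁)^(3/2) = 13.31.
T₂ = 95.28 × 13.31 = 1269 min.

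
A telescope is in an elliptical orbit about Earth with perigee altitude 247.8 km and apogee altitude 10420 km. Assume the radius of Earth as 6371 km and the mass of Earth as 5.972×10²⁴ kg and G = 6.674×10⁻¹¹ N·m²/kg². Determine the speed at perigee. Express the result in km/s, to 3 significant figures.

μ = GM = 6.674×10⁻¹¹ × 5.972×10²⁴ = 3.986×10¹⁴ m³/s².
r_p = 6371 + 247.8 = 6618.8 km = 6.6188×10⁶ m.
r_a = 6371 + 10420 = 16791 km = 1.6791×10⁷ m.
Semi-major axis a = (r_p + r_a)/2 = 11705 km = 1.170×10⁷ m.
Vis-viva: v² = μ(2/r − 1/a) = 3.986×10¹⁴ × (3.022×10⁻⁷ − 8.543×10⁻⁸) = 8.638×10⁷ m²/s².
v = 9294 m/s = 9.294 km/s.

v ≈ 9.29 km/s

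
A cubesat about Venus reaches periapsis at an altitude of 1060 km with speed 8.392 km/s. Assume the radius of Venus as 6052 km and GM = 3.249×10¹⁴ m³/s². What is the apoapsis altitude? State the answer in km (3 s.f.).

r_p = 6052 + 1060 = 7112.0 km = 7.112×10⁶ m.
Specific energy ε = v²/2 − μ/r = -1.047×10⁷ J/kg, so a = −μ/(2ε) = 1.551×10⁷ m.
The apsides satisfy r_p + r_a = 2a, so the apoapsis radius is 2a − r_p = 2.392×10⁷ m = 23918 km.
Apoapsis altitude = 23918 − 6052 = 17866 km.

apoapsis altitude ≈ 17900 km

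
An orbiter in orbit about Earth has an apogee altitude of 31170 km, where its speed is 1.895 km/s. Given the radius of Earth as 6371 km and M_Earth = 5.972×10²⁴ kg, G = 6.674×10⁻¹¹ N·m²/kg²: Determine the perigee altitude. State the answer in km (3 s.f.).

μ = GM = 6.674×10⁻¹¹ × 5.972×10²⁴ = 3.986×10¹⁴ m³/s².
r_a = 6371 + 31170 = 37541 km = 3.754×10⁷ m.
Specific energy ε = v²/2 − μ/r = -8.821×10⁶ J/kg, so a = −μ/(2ε) = 2.259×10⁷ m.
The apsides satisfy r_p + r_a = 2a, so the perigee radius is 2a − r_a = 7.641×10⁶ m = 7641.1 km.
Perigee altitude = 7641.1 − 6371 = 1270.1 km.

perigee altitude ≈ 1270 km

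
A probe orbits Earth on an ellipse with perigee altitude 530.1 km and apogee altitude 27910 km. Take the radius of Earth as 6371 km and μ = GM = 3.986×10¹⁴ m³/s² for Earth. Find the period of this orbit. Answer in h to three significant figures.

r_p = 6371 + 530.1 = 6901.1 km = 6.9011×10⁶ m.
r_a = 6371 + 27910 = 34281 km = 3.4281×10⁷ m.
Semi-major axis a = (r_p + r_a)/2 = (6901.1 + 34281)/2 = 20591 km = 2.059×10⁷ m.
By Kepler's third law T = 2π√(a³/μ) = 2π × 4.680×10³ = 2.941×10⁴ s.
= 8.168 h.

T ≈ 8.17 h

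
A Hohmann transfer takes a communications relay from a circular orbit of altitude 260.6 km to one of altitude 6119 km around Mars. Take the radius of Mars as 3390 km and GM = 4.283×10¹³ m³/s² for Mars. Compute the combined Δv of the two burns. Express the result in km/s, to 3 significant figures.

Δv_total ≈ 1.23 km/s

r₁ = 3390 + 260.6 = 3650.6 km = 3.6506×10⁶ m.
r₂ = 3390 + 6119 = 9509.0 km = 9.5090×10⁶ m.
Transfer ellipse a_t = (r₁ + r₂)/2 = 6.580×10⁶ m.
At r₁: circular v_c1 = √(μ/r₁) = 3425 m/s; transfer-periapsis v_p = √[μ(2/r₁ − 1/a_t)] = 4118 m/s.
Δv₁ = v_p − v_c1 = 692.4 m/s.
At r₂: circular v_c2 = √(μ/r₂) = 2122 m/s; transfer-apoapsis v_a = √[μ(2/r₂ − 1/a_t)] = 1581 m/s.
Δv₂ = v_c2 − v_a = 541.5 m/s.
Total Δv = Δv₁ + Δv₂ = 1234 m/s = 1.234 km/s.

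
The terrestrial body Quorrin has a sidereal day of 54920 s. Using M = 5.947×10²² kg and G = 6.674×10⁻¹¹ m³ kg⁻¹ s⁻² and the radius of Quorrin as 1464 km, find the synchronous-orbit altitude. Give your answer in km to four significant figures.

h_sync ≈ 5254 km

μ = GM = 6.674×10⁻¹¹ × 5.947×10²² = 3.969×10¹² m³/s².
A synchronous orbit has period T, so by Kepler's third law a = (μT²/4π²)^(1/3).
μT²/4π² = 3.969×10¹² × (5.492×10⁴)² / 39.48 = 3.032×10²⁰ m³.
a = 6.718×10⁶ m = 6718.3 km.
Altitude h = a − R = 6718.3 − 1464 = 5254.3 km.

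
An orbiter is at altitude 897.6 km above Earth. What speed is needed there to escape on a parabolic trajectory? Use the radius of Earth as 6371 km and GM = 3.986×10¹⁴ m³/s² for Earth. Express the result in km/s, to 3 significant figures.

r = 6371 + 897.6 = 7268.6 km = 7.2686×10⁶ m.
Escape speed v_esc = √(2μ/r) = √(2 × 3.986×10¹⁴ / 7.269×10⁶) = √(1.097×10⁸) = 10470 m/s.
= 10.47 km/s.

v_esc ≈ 10.5 km/s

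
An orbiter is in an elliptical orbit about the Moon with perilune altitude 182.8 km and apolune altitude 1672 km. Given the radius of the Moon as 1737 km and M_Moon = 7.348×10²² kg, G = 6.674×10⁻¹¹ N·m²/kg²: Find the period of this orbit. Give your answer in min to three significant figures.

μ = GM = 6.674×10⁻¹¹ × 7.348×10²² = 4.904×10¹² m³/s².
r_p = 1737 + 182.8 = 1919.8 km = 1.9198×10⁶ m.
r_a = 1737 + 1672 = 3409.0 km = 3.4090×10⁶ m.
Semi-major axis a = (r_p + r_a)/2 = (1919.8 + 3409.0)/2 = 2664.4 km = 2.664×10⁶ m.
By Kepler's third law T = 2π√(a³/μ) = 2π × 1.964×10³ = 1.234×10⁴ s.
= 205.7 min.

T ≈ 206 min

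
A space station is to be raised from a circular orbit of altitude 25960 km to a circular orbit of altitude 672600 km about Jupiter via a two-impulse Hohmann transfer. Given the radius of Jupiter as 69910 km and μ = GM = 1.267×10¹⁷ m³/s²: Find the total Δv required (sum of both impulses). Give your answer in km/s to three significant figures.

r₁ = 69910 + 25960 = 95870 km = 9.5870×10⁷ m.
r₂ = 69910 + 672600 = 742510 km = 7.4251×10⁸ m.
Transfer ellipse a_t = (r₁ + r₂)/2 = 4.192×10⁸ m.
At r₁: circular v_c1 = √(μ/r₁) = 36350 m/s; transfer-perijove v_p = √[μ(2/r₁ − 1/a_t)] = 48380 m/s.
Δv₁ = v_p − v_c1 = 12030 m/s.
At r₂: circular v_c2 = √(μ/r₂) = 13060 m/s; transfer-apojove v_a = √[μ(2/r₂ − 1/a_t)] = 6247 m/s.
Δv₂ = v_c2 − v_a = 6816 m/s.
Total Δv = Δv₁ + Δv₂ = 18850 m/s = 18.85 km/s.

Δv_total ≈ 18.8 km/s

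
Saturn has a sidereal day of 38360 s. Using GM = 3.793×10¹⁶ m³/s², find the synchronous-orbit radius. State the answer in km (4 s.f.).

A synchronous orbit has period T, so by Kepler's third law a = (μT²/4π²)^(1/3).
μT²/4π² = 3.793×10¹⁶ × (3.836×10⁴)² / 39.48 = 1.414×10²⁴ m³.
a = 1.122×10⁸ m = 1.1223×10⁵ km.

r_sync ≈ 1.122×10⁵ km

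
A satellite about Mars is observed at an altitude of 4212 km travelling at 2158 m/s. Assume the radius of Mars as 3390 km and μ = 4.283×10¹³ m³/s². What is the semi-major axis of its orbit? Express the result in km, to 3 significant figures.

r = 3390 + 4212 = 7602.0 km = 7.602×10⁶ m.
Vis-viva rearranged: 1/a = 2/r − v²/μ = 2.631×10⁻⁷ − 1.087×10⁻⁷ = 1.544×10⁻⁷ m⁻¹.
a = 6.478×10⁶ m = 6478.5 km.

a ≈ 6480 km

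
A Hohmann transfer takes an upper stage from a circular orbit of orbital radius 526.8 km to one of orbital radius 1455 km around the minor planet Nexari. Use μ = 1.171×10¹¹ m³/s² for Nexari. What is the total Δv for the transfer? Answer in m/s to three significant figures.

r₁ = 526.8 km = 5.268×10⁵ m.
r₂ = 1455 km = 1.455×10⁶ m.
Transfer ellipse a_t = (r₁ + r₂)/2 = 9.909×10⁵ m.
At r₁: circular v_c1 = √(μ/r₁) = 471.5 m/s; transfer-periapsis v_p = √[μ(2/r₁ − 1/a_t)] = 571.3 m/s.
Δv₁ = v_p − v_c1 = 99.84 m/s.
At r₂: circular v_c2 = √(μ/r₂) = 283.7 m/s; transfer-apoapsis v_a = √[μ(2/r₂ − 1/a_t)] = 206.8 m/s.
Δv₂ = v_c2 − v_a = 76.84 m/s.
Total Δv = Δv₁ + Δv₂ = 176.7 m/s.

Δv_total ≈ 177 m/s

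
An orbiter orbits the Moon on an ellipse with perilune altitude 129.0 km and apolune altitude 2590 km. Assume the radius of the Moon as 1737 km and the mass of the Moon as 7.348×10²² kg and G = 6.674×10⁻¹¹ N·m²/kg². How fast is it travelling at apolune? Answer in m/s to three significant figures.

μ = GM = 6.674×10⁻¹¹ × 7.348×10²² = 4.904×10¹² m³/s².
r_p = 1737 + 129.0 = 1866.0 km = 1.8660×10⁶ m.
r_a = 1737 + 2590 = 4327.0 km = 4.3270×10⁶ m.
Semi-major axis a = (r_p + r_a)/2 = 3096.5 km = 3.096×10⁶ m.
Vis-viva: v² = μ(2/r − 1/a) = 4.904×10¹² × (4.622×10⁻⁷ − 3.229×10⁻⁷) = 6.830×10⁵ m²/s².
v = 826.4 m/s.

v ≈ 826 m/s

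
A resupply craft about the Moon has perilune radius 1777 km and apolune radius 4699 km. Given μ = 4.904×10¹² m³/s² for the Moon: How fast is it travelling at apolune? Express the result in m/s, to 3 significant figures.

v ≈ 757 m/s

Semi-major axis a = (r_p + r_a)/2 = 3238.0 km = 3.238×10⁶ m.
Vis-viva: v² = μ(2/r − 1/a) = 4.904×10¹² × (4.256×10⁻⁷ − 3.088×10⁻⁷) = 5.727×10⁵ m²/s².
v = 756.8 m/s.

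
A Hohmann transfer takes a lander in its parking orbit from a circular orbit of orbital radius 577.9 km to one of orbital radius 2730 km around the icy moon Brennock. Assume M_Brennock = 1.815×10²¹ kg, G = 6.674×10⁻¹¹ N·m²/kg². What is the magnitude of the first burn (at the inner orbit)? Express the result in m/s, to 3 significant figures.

Δv ≈ 130 m/s

μ = GM = 6.674×10⁻¹¹ × 1.815×10²¹ = 1.211×10¹¹ m³/s².
r₁ = 577.9 km = 5.779×10⁵ m.
r₂ = 2730 km = 2.730×10⁶ m.
Transfer ellipse a_t = (r₁ + r₂)/2 = 1.654×10⁶ m.
At r₁: circular v_c1 = √(μ/r₁) = 457.8 m/s; transfer-periapsis v_p = √[μ(2/r₁ − 1/a_t)] = 588.2 m/s.
Δv₁ = v_p − v_c1 = 130.4 m/s.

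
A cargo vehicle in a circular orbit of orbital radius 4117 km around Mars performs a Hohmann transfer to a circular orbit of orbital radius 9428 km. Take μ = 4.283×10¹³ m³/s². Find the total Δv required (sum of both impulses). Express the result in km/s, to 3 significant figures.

r₁ = 4117 km = 4.117×10⁶ m.
r₂ = 9428 km = 9.428×10⁶ m.
Transfer ellipse a_t = (r₁ + r₂)/2 = 6.772×10⁶ m.
At r₁: circular v_c1 = √(μ/r₁) = 3225 m/s; transfer-periapsis v_p = √[μ(2/r₁ − 1/a_t)] = 3806 m/s.
Δv₁ = v_p − v_c1 = 580.2 m/s.
At r₂: circular v_c2 = √(μ/r₂) = 2131 m/s; transfer-apoapsis v_a = √[μ(2/r₂ − 1/a_t)] = 1662 m/s.
Δv₂ = v_c2 − v_a = 469.6 m/s.
Total Δv = Δv₁ + Δv₂ = 1050 m/s = 1.050 km/s.

Δv_total ≈ 1.05 km/s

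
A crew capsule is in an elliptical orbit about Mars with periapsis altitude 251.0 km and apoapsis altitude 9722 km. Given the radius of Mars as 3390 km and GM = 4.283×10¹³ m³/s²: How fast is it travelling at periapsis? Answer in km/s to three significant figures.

v ≈ 4.29 km/s

r_p = 3390 + 251.0 = 3641.0 km = 3.6410×10⁶ m.
r_a = 3390 + 9722 = 13112 km = 1.3112×10⁷ m.
Semi-major axis a = (r_p + r_a)/2 = 8376.5 km = 8.376×10⁶ m.
Vis-viva: v² = μ(2/r − 1/a) = 4.283×10¹³ × (5.493×10⁻⁷ − 1.194×10⁻⁷) = 1.841×10⁷ m²/s².
v = 4291 m/s = 4.291 km/s.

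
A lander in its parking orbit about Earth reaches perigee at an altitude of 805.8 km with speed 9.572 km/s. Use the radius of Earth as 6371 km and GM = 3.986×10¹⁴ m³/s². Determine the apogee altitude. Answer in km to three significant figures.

r_p = 6371 + 805.8 = 7176.8 km = 7.177×10⁶ m.
Specific energy ε = v²/2 − μ/r = -9.728×10⁶ J/kg, so a = −μ/(2ε) = 2.049×10⁷ m.
The apsides satisfy r_p + r_a = 2a, so the apogee radius is 2a − r_p = 3.380×10⁷ m = 33796 km.
Apogee altitude = 33796 − 6371 = 27425 km.

apogee altitude ≈ 27400 km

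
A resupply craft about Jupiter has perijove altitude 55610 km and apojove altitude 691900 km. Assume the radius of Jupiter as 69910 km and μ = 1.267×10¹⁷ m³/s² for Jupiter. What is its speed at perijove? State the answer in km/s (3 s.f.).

r_p = 69910 + 55610 = 125520 km = 1.2552×10⁸ m.
r_a = 69910 + 691900 = 761810 km = 7.6181×10⁸ m.
Semi-major axis a = (r_p + r_a)/2 = 4.4366×10⁵ km = 4.437×10⁸ m.
Vis-viva: v² = μ(2/r − 1/a) = 1.267×10¹⁷ × (1.593×10⁻⁸ − 2.254×10⁻⁹) = 1.733×10⁹ m²/s².
v = 41630 m/s = 41.63 km/s.

v ≈ 41.6 km/s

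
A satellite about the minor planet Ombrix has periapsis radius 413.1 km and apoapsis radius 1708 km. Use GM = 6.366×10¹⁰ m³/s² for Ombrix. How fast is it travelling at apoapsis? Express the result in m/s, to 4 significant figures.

Semi-major axis a = (r_p + r_a)/2 = 1060.5 km = 1.061×10⁶ m.
Vis-viva: v² = μ(2/r − 1/a) = 6.366×10¹⁰ × (1.171×10⁻⁶ − 9.429×10⁻⁷) = 1.452×10⁴ m²/s².
v = 120.5 m/s.

v ≈ 120.5 m/s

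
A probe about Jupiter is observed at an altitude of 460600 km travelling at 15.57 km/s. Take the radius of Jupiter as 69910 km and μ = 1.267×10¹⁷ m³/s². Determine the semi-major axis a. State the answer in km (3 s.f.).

r = 69910 + 460600 = 5.3051×10⁵ km = 5.305×10⁸ m.
Vis-viva rearranged: 1/a = 2/r − v²/μ = 3.770×10⁻⁹ − 1.913×10⁻⁹ = 1.857×10⁻⁹ m⁻¹.
a = 5.386×10⁸ m = 5.3862×10⁵ km.

a ≈ 5.39×10⁵ km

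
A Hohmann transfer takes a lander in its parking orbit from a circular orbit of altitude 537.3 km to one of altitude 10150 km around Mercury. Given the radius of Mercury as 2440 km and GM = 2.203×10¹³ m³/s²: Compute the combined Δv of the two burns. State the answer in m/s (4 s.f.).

r₁ = 2440 + 537.3 = 2977.3 km = 2.9773×10⁶ m.
r₂ = 2440 + 10150 = 12590 km = 1.2590×10⁷ m.
Transfer ellipse a_t = (r₁ + r₂)/2 = 7.784×10⁶ m.
At r₁: circular v_c1 = √(μ/r₁) = 2720 m/s; transfer-periherm v_p = √[μ(2/r₁ − 1/a_t)] = 3460 m/s.
Δv₁ = v_p − v_c1 = 739.4 m/s.
At r₂: circular v_c2 = √(μ/r₂) = 1323 m/s; transfer-apoherm v_a = √[μ(2/r₂ − 1/a_t)] = 818.1 m/s.
Δv₂ = v_c2 − v_a = 504.7 m/s.
Total Δv = Δv₁ + Δv₂ = 1244 m/s.

Δv_total ≈ 1244 m/s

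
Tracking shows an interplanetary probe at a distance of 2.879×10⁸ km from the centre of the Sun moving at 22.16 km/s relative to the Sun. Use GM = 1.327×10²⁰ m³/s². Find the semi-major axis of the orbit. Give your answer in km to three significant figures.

a ≈ 3.08×10⁸ km

r = 2.879×10¹¹ m.
Specific orbital energy ε = v²/2 − μ/r = (22160)²/2 − 1.327×10²⁰/2.879×10¹¹ = -2.154×10⁸ J/kg.
Since ε = −μ/(2a), a = −μ/(2ε) = 3.080×10¹¹ m = 3.0804×10⁸ km.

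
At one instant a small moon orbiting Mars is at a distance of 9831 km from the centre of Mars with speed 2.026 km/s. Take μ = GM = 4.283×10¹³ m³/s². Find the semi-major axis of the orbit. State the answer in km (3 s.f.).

a ≈ 9290 km

r = 9.831×10⁶ m.
Specific orbital energy ε = v²/2 − μ/r = (2026)²/2 − 4.283×10¹³/9.831×10⁶ = -2.304×10⁶ J/kg.
Since ε = −μ/(2a), a = −μ/(2ε) = 9.294×10⁶ m = 9293.5 km.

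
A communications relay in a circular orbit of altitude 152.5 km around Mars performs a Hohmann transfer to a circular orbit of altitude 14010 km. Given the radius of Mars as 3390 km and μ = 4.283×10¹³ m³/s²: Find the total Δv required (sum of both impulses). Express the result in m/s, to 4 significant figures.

r₁ = 3390 + 152.5 = 3542.5 km = 3.5425×10⁶ m.
r₂ = 3390 + 14010 = 17400 km = 1.7400×10⁷ m.
Transfer ellipse a_t = (r₁ + r₂)/2 = 1.047×10⁷ m.
At r₁: circular v_c1 = √(μ/r₁) = 3477 m/s; transfer-periapsis v_p = √[μ(2/r₁ − 1/a_t)] = 4482 m/s.
Δv₁ = v_p − v_c1 = 1005 m/s.
At r₂: circular v_c2 = √(μ/r₂) = 1569 m/s; transfer-apoapsis v_a = √[μ(2/r₂ − 1/a_t)] = 912.5 m/s.
Δv₂ = v_c2 − v_a = 656.4 m/s.
Total Δv = Δv₁ + Δv₂ = 1661 m/s.

Δv_total ≈ 1661 m/s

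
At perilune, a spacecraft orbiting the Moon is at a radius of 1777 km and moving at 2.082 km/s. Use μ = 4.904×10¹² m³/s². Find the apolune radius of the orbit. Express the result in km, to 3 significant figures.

apolune radius ≈ 6500 km

r_p = 1.777×10⁶ m.
Specific energy ε = v²/2 − μ/r = -5.923×10⁵ J/kg, so a = −μ/(2ε) = 4.139×10⁶ m.
The apsides satisfy r_p + r_a = 2a, so the apolune radius is 2a − r_p = 6.502×10⁶ m = 6502.0 km.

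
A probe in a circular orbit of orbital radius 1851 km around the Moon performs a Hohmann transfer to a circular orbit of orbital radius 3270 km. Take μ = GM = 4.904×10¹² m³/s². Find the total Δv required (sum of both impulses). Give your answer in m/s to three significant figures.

r₁ = 1851 km = 1.851×10⁶ m.
r₂ = 3270 km = 3.270×10⁶ m.
Transfer ellipse a_t = (r₁ + r₂)/2 = 2.560×10⁶ m.
At r₁: circular v_c1 = √(μ/r₁) = 1628 m/s; transfer-perilune v_p = √[μ(2/r₁ − 1/a_t)] = 1839 m/s.
Δv₁ = v_p − v_c1 = 211.7 m/s.
At r₂: circular v_c2 = √(μ/r₂) = 1225 m/s; transfer-apolune v_a = √[μ(2/r₂ − 1/a_t)] = 1041 m/s.
Δv₂ = v_c2 − v_a = 183.4 m/s.
Total Δv = Δv₁ + Δv₂ = 395.1 m/s.

Δv_total ≈ 395 m/s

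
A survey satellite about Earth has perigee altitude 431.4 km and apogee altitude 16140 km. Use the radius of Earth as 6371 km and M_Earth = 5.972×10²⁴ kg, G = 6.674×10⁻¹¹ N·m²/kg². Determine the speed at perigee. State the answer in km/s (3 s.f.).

μ = GM = 6.674×10⁻¹¹ × 5.972×10²⁴ = 3.986×10¹⁴ m³/s².
r_p = 6371 + 431.4 = 6802.4 km = 6.8024×10⁶ m.
r_a = 6371 + 16140 = 22511 km = 2.2511×10⁷ m.
Semi-major axis a = (r_p + r_a)/2 = 14657 km = 1.466×10⁷ m.
Vis-viva: v² = μ(2/r − 1/a) = 3.986×10¹⁴ × (2.940×10⁻⁷ − 6.823×10⁻⁸) = 8.999×10⁷ m²/s².
v = 9486 m/s = 9.486 km/s.

v ≈ 9.49 km/s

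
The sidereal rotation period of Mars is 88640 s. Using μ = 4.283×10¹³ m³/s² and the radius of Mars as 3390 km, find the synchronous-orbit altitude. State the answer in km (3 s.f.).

h_sync ≈ 17000 km

A synchronous orbit has period T, so by Kepler's third law a = (μT²/4π²)^(1/3).
μT²/4π² = 4.283×10¹³ × (8.864×10⁴)² / 39.48 = 8.524×10²¹ m³.
a = 2.043×10⁷ m = 20428 km.
Altitude h = a − R = 20428 − 3390 = 17038 km.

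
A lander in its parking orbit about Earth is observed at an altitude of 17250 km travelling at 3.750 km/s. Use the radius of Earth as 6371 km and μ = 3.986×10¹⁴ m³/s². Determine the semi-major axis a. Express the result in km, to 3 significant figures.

a ≈ 20200 km

r = 6371 + 17250 = 23621 km = 2.362×10⁷ m.
Vis-viva rearranged: 1/a = 2/r − v²/μ = 8.467×10⁻⁸ − 3.528×10⁻⁸ = 4.939×10⁻⁸ m⁻¹.
a = 2.025×10⁷ m = 20247 km.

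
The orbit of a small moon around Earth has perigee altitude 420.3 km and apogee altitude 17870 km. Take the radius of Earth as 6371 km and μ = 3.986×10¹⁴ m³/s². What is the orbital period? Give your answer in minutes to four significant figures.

T ≈ 320.6 minutes

r_p = 6371 + 420.3 = 6791.3 km = 6.7913×10⁶ m.
r_a = 6371 + 17870 = 24241 km = 2.4241×10⁷ m.
Semi-major axis a = (r_p + r_a)/2 = (6791.3 + 24241)/2 = 15516 km = 1.552×10⁷ m.
By Kepler's third law T = 2π√(a³/μ) = 2π × 3.061×10³ = 1.923×10⁴ s.
= 320.6 minutes.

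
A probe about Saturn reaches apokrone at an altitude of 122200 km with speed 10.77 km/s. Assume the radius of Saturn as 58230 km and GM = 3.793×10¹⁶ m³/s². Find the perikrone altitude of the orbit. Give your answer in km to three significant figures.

perikrone altitude ≈ 10500 km

r_a = 58230 + 122200 = 1.8043×10⁵ km = 1.804×10⁸ m.
Specific energy ε = v²/2 − μ/r = -1.522×10⁸ J/kg, so a = −μ/(2ε) = 1.246×10⁸ m.
The apsides satisfy r_p + r_a = 2a, so the perikrone radius is 2a − r_a = 6.874×10⁷ m = 68743 km.
Perikrone altitude = 68743 − 58230 = 10513 km.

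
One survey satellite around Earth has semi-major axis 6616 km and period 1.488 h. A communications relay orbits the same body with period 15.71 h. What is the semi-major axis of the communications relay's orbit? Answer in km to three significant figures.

Kepler's third law: a³ ∝ T², so a₂ = a₁ (T₂/T₁)^(2/3).
T₂/T₁ = 10.56, (T₂/T₁)^(2/3) = 4.813.
a₂ = 6616 × 4.813 = 31840 km.

a₂ ≈ 31800 km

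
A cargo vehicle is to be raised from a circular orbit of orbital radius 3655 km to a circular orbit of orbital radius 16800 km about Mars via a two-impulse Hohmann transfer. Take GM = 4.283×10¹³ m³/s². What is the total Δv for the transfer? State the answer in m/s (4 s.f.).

Δv_total ≈ 1606 m/s

r₁ = 3655 km = 3.655×10⁶ m.
r₂ = 16800 km = 1.680×10⁷ m.
Transfer ellipse a_t = (r₁ + r₂)/2 = 1.023×10⁷ m.
At r₁: circular v_c1 = √(μ/r₁) = 3423 m/s; transfer-periapsis v_p = √[μ(2/r₁ − 1/a_t)] = 4387 m/s.
Δv₁ = v_p − v_c1 = 964.1 m/s.
At r₂: circular v_c2 = √(μ/r₂) = 1597 m/s; transfer-apoapsis v_a = √[μ(2/r₂ − 1/a_t)] = 954.5 m/s.
Δv₂ = v_c2 − v_a = 642.2 m/s.
Total Δv = Δv₁ + Δv₂ = 1606 m/s.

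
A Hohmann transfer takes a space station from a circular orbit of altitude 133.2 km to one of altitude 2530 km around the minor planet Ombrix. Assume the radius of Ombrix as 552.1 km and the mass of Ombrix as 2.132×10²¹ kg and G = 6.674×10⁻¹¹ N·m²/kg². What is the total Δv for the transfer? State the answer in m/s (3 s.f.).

μ = GM = 6.674×10⁻¹¹ × 2.132×10²¹ = 1.423×10¹¹ m³/s².
r₁ = 552.1 + 133.2 = 685.30 km = 6.8530×10⁵ m.
r₂ = 552.1 + 2530 = 3082.1 km = 3.0821×10⁶ m.
Transfer ellipse a_t = (r₁ + r₂)/2 = 1.884×10⁶ m.
At r₁: circular v_c1 = √(μ/r₁) = 455.7 m/s; transfer-periapsis v_p = √[μ(2/r₁ − 1/a_t)] = 582.9 m/s.
Δv₁ = v_p − v_c1 = 127.2 m/s.
At r₂: circular v_c2 = √(μ/r₂) = 214.9 m/s; transfer-apoapsis v_a = √[μ(2/r₂ − 1/a_t)] = 129.6 m/s.
Δv₂ = v_c2 − v_a = 85.27 m/s.
Total Δv = Δv₁ + Δv₂ = 212.5 m/s.

Δv_total ≈ 212 m/s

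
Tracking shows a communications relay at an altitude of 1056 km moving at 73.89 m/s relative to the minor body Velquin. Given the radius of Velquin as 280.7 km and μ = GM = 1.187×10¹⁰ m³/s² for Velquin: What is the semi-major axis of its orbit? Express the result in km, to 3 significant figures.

r = 280.7 + 1056 = 1336.7 km = 1.337×10⁶ m.
Specific orbital energy ε = v²/2 − μ/r = (73.89)²/2 − 1.187×10¹⁰/1.337×10⁶ = -6.150×10³ J/kg.
Since ε = −μ/(2a), a = −μ/(2ε) = 9.650×10⁵ m = 965.01 km.

a ≈ 965 km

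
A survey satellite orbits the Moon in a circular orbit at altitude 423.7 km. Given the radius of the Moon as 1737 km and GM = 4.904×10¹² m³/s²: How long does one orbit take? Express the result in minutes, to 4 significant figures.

T ≈ 150.2 minutes

r = 1737 + 423.7 = 2160.7 km = 2.1607×10⁶ m.
Kepler's third law: T = 2π√(r³/μ) = 2π√((2.161×10⁶)³ / 4.904×10¹²).
r³/μ = 2.057×10⁶ s², so T = 2π × 1.434×10³ = 9.011×10³ s.
Converting: 9.011×10³ s ÷ 60.00 = 150.2 minutes.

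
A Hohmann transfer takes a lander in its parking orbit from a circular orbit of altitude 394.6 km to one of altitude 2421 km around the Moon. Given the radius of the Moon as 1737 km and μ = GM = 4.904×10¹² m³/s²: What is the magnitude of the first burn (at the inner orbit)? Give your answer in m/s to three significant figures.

Δv ≈ 227 m/s

r₁ = 1737 + 394.6 = 2131.6 km = 2.1316×10⁶ m.
r₂ = 1737 + 2421 = 4158.0 km = 4.1580×10⁶ m.
Transfer ellipse a_t = (r₁ + r₂)/2 = 3.145×10⁶ m.
At r₁: circular v_c1 = √(μ/r₁) = 1517 m/s; transfer-perilune v_p = √[μ(2/r₁ − 1/a_t)] = 1744 m/s.
Δv₁ = v_p − v_c1 = 227.3 m/s.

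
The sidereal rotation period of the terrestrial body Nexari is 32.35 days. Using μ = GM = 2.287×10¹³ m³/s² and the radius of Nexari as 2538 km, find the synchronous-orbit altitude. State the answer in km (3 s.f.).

T = 32.35 days = 2.795×10⁶ s.
A synchronous orbit has period T, so by Kepler's third law a = (μT²/4π²)^(1/3).
μT²/4π² = 2.287×10¹³ × (2.795×10⁶)² / 39.48 = 4.526×10²⁴ m³.
a = 1.654×10⁸ m = 1.6541×10⁵ km.
Altitude h = a − R = 1.6541×10⁵ − 2538 = 1.6287×10⁵ km.

h_sync ≈ 1.63×10⁵ km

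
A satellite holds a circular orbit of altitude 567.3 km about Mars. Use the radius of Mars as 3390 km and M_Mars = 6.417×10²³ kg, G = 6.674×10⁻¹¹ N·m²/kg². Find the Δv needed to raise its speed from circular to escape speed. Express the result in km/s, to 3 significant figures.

μ = GM = 6.674×10⁻¹¹ × 6.417×10²³ = 4.283×10¹³ m³/s².
r = 3390 + 567.3 = 3957.3 km = 3.9573×10⁶ m.
Circular speed v_c = √(μ/r) = 3290 m/s.
Escape speed v_esc = √(2μ/r) = √2 × v_c = 4652 m/s.
Δv = v_esc − v_c = 1363 m/s = 1.363 km/s.

Δv ≈ 1.36 km/s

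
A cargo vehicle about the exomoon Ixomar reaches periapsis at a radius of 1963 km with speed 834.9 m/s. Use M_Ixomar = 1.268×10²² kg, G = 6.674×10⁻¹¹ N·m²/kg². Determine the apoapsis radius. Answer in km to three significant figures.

apoapsis radius ≈ 8290 km

μ = GM = 6.674×10⁻¹¹ × 1.268×10²² = 8.463×10¹¹ m³/s².
r_p = 1.963×10⁶ m.
Specific energy ε = v²/2 − μ/r = -8.258×10⁴ J/kg, so a = −μ/(2ε) = 5.124×10⁶ m.
The apsides satisfy r_p + r_a = 2a, so the apoapsis radius is 2a − r_p = 8.285×10⁶ m = 8285.0 km.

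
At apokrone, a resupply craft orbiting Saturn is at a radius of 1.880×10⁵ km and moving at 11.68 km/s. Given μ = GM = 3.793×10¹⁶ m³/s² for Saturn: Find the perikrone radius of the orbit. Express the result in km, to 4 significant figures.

perikrone radius ≈ 96030 km

r_a = 1.880×10⁸ m.
Specific energy ε = v²/2 − μ/r = -1.335×10⁸ J/kg, so a = −μ/(2ε) = 1.420×10⁸ m.
The apsides satisfy r_p + r_a = 2a, so the perikrone radius is 2a − r_a = 9.603×10⁷ m = 96026 km.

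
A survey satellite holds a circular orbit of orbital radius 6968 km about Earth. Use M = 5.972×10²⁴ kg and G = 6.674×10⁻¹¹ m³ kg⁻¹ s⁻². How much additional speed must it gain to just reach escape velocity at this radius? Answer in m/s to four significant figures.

Δv ≈ 3133 m/s

μ = GM = 6.674×10⁻¹¹ × 5.972×10²⁴ = 3.986×10¹⁴ m³/s².
r = 6968 km = 6.968×10⁶ m.
Circular speed v_c = √(μ/r) = 7563 m/s.
Escape speed v_esc = √(2μ/r) = √2 × v_c = 10700 m/s.
Δv = v_esc − v_c = 3133 m/s.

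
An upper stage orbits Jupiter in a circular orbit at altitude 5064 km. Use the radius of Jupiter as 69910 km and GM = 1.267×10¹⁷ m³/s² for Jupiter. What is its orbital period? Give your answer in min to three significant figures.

r = 69910 + 5064 = 74974 km = 7.4974×10⁷ m.
Kepler's third law: T = 2π√(r³/μ) = 2π√((7.497×10⁷)³ / 1.267×10¹⁷).
r³/μ = 3.326×10⁶ s², so T = 2π × 1.824×10³ = 1.146×10⁴ s.
Converting: 1.146×10⁴ s ÷ 60.00 = 191.0 min.

T ≈ 191 min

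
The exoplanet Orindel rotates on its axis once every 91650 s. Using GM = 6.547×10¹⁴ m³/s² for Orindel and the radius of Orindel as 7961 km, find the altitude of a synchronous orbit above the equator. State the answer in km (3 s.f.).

h_sync ≈ 43900 km

A synchronous orbit has period T, so by Kepler's third law a = (μT²/4π²)^(1/3).
μT²/4π² = 6.547×10¹⁴ × (9.165×10⁴)² / 39.48 = 1.393×10²³ m³.
a = 5.184×10⁷ m = 51838 km.
Altitude h = a − R = 51838 − 7961 = 43877 km.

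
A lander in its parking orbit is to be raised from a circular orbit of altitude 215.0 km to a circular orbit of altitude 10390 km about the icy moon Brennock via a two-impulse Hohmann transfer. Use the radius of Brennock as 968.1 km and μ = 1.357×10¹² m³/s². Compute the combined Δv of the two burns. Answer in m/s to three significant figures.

r₁ = 968.1 + 215.0 = 1183.1 km = 1.1831×10⁶ m.
r₂ = 968.1 + 10390 = 11358 km = 1.1358×10⁷ m.
Transfer ellipse a_t = (r₁ + r₂)/2 = 6.271×10⁶ m.
At r₁: circular v_c1 = √(μ/r₁) = 1071 m/s; transfer-periapsis v_p = √[μ(2/r₁ − 1/a_t)] = 1441 m/s.
Δv₁ = v_p − v_c1 = 370.4 m/s.
At r₂: circular v_c2 = √(μ/r₂) = 345.7 m/s; transfer-apoapsis v_a = √[μ(2/r₂ − 1/a_t)] = 150.1 m/s.
Δv₂ = v_c2 − v_a = 195.5 m/s.
Total Δv = Δv₁ + Δv₂ = 565.9 m/s.

Δv_total ≈ 566 m/s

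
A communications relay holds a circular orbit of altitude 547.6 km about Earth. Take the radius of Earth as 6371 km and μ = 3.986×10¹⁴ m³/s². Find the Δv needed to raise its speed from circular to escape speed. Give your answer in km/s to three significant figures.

r = 6371 + 547.6 = 6918.6 km = 6.9186×10⁶ m.
Circular speed v_c = √(μ/r) = 7590 m/s.
Escape speed v_esc = √(2μ/r) = √2 × v_c = 10730 m/s.
Δv = v_esc − v_c = 3144 m/s = 3.144 km/s.

Δv ≈ 3.14 km/s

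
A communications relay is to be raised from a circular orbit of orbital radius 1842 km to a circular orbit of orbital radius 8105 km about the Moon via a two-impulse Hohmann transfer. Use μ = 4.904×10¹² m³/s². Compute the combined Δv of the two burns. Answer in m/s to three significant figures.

r₁ = 1842 km = 1.842×10⁶ m.
r₂ = 8105 km = 8.105×10⁶ m.
Transfer ellipse a_t = (r₁ + r₂)/2 = 4.974×10⁶ m.
At r₁: circular v_c1 = √(μ/r₁) = 1632 m/s; transfer-perilune v_p = √[μ(2/r₁ − 1/a_t)] = 2083 m/s.
Δv₁ = v_p − v_c1 = 451.3 m/s.
At r₂: circular v_c2 = √(μ/r₂) = 777.9 m/s; transfer-apolune v_a = √[μ(2/r₂ − 1/a_t)] = 473.4 m/s.
Δv₂ = v_c2 − v_a = 304.5 m/s.
Total Δv = Δv₁ + Δv₂ = 755.7 m/s.

Δv_total ≈ 756 m/s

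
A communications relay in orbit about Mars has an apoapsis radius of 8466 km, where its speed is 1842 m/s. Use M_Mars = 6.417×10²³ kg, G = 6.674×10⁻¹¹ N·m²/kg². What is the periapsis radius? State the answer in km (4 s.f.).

μ = GM = 6.674×10⁻¹¹ × 6.417×10²³ = 4.283×10¹³ m³/s².
r_a = 8.466×10⁶ m.
Specific energy ε = v²/2 − μ/r = -3.362×10⁶ J/kg, so a = −μ/(2ε) = 6.369×10⁶ m.
The apsides satisfy r_p + r_a = 2a, so the periapsis radius is 2a − r_a = 4.272×10⁶ m = 4271.7 km.

periapsis radius ≈ 4272 km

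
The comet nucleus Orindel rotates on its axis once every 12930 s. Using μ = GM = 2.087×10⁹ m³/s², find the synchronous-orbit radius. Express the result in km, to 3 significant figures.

A synchronous orbit has period T, so by Kepler's third law a = (μT²/4π²)^(1/3).
μT²/4π² = 2.087×10⁹ × (1.293×10⁴)² / 39.48 = 8.838×10¹⁵ m³.
a = 2.068×10⁵ m = 206.75 km.

r_sync ≈ 207 km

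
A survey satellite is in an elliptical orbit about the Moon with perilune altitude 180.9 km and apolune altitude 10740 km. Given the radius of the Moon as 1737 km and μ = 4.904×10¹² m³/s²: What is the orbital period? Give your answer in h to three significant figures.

T ≈ 15.2 h

r_p = 1737 + 180.9 = 1917.9 km = 1.9179×10⁶ m.
r_a = 1737 + 10740 = 12477 km = 1.2477×10⁷ m.
Semi-major axis a = (r_p + r_a)/2 = (1917.9 + 12477)/2 = 7197.4 km = 7.197×10⁶ m.
By Kepler's third law T = 2π√(a³/μ) = 2π × 8.720×10³ = 5.479×10⁴ s.
= 15.22 h.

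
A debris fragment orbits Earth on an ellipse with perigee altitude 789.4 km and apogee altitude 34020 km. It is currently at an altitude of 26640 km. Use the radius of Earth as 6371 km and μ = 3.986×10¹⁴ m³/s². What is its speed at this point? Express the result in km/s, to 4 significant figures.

r_p = 6371 + 789.4 = 7160.4 km = 7.1604×10⁶ m.
r_a = 6371 + 34020 = 40391 km = 4.0391×10⁷ m.
r = 6371 + 26640 = 33011 km = 3.301×10⁷ m.
Semi-major axis a = (r_p + r_a)/2 = 23776 km = 2.378×10⁷ m.
Vis-viva: v² = μ(2/r − 1/a) = 3.986×10¹⁴ × (6.059×10⁻⁸ − 4.206×10⁻⁸) = 7.385×10⁶ m²/s².
v = 2717 m/s = 2.717 km/s.

v ≈ 2.717 km/s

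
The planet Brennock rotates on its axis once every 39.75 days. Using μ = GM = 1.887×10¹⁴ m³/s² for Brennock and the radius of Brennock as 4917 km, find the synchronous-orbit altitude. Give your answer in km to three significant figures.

h_sync ≈ 3.79×10⁵ km

T = 39.75 days = 3.434×10⁶ s.
A synchronous orbit has period T, so by Kepler's third law a = (μT²/4π²)^(1/3).
μT²/4π² = 1.887×10¹⁴ × (3.434×10⁶)² / 39.48 = 5.638×10²⁵ m³.
a = 3.834×10⁸ m = 3.8345×10⁵ km.
Altitude h = a − R = 3.8345×10⁵ − 4917 = 3.7853×10⁵ km.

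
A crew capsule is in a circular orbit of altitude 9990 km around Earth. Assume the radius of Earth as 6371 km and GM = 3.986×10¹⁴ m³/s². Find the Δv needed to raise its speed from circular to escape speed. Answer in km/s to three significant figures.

r = 6371 + 9990 = 16361 km = 1.6361×10⁷ m.
Circular speed v_c = √(μ/r) = 4936 m/s.
Escape speed v_esc = √(2μ/r) = √2 × v_c = 6980 m/s.
Δv = v_esc − v_c = 2045 m/s = 2.045 km/s.

Δv ≈ 2.04 km/s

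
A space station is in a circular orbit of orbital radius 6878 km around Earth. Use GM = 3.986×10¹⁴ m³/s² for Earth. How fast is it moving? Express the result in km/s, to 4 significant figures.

v ≈ 7.613 km/s

r = 6878 km = 6.878×10⁶ m.
For a circular orbit v = √(μ/r) = √(3.986×10¹⁴ / 6.878×10⁶) = √(5.795×10⁷) = 7613 m/s.
That is 7.613 km/s.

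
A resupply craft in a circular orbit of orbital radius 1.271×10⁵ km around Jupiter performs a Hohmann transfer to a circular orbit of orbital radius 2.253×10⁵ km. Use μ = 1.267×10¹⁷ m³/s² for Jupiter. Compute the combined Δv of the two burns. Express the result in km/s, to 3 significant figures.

r₁ = 1.271×10⁵ km = 1.271×10⁸ m.
r₂ = 2.253×10⁵ km = 2.253×10⁸ m.
Transfer ellipse a_t = (r₁ + r₂)/2 = 1.762×10⁸ m.
At r₁: circular v_c1 = √(μ/r₁) = 31570 m/s; transfer-perijove v_p = √[μ(2/r₁ − 1/a_t)] = 35700 m/s.
Δv₁ = v_p − v_c1 = 4129 m/s.
At r₂: circular v_c2 = √(μ/r₂) = 23710 m/s; transfer-apojove v_a = √[μ(2/r₂ − 1/a_t)] = 20140 m/s.
Δv₂ = v_c2 − v_a = 3573 m/s.
Total Δv = Δv₁ + Δv₂ = 7702 m/s = 7.702 km/s.

Δv_total ≈ 7.70 km/s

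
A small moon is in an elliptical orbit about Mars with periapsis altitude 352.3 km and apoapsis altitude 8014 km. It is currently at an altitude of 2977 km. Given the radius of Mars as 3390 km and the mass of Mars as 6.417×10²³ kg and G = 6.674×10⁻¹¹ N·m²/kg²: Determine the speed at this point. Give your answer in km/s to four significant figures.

v ≈ 2.792 km/s

μ = GM = 6.674×10⁻¹¹ × 6.417×10²³ = 4.283×10¹³ m³/s².
r_p = 3390 + 352.3 = 3742.3 km = 3.7423×10⁶ m.
r_a = 3390 + 8014 = 11404 km = 1.1404×10⁷ m.
r = 3390 + 2977 = 6367.0 km = 6.367×10⁶ m.
Semi-major axis a = (r_p + r_a)/2 = 7573.1 km = 7.573×10⁶ m.
Vis-viva: v² = μ(2/r − 1/a) = 4.283×10¹³ × (3.141×10⁻⁷ − 1.320×10⁻⁷) = 7.798×10⁶ m²/s².
v = 2792 m/s = 2.792 km/s.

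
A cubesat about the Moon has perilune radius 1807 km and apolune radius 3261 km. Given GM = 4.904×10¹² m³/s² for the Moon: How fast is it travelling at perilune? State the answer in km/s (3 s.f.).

v ≈ 1.87 km/s

Semi-major axis a = (r_p + r_a)/2 = 2534.0 km = 2.534×10⁶ m.
Vis-viva: v² = μ(2/r − 1/a) = 4.904×10¹² × (1.107×10⁻⁶ − 3.946×10⁻⁷) = 3.493×10⁶ m²/s².
v = 1869 m/s = 1.869 km/s.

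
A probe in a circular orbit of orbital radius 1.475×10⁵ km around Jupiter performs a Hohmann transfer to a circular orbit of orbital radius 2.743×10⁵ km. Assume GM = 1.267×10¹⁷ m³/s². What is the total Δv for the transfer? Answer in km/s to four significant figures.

r₁ = 1.475×10⁵ km = 1.475×10⁸ m.
r₂ = 2.743×10⁵ km = 2.743×10⁸ m.
Transfer ellipse a_t = (r₁ + r₂)/2 = 2.109×10⁸ m.
At r₁: circular v_c1 = √(μ/r₁) = 29310 m/s; transfer-perijove v_p = √[μ(2/r₁ − 1/a_t)] = 33420 m/s.
Δv₁ = v_p − v_c1 = 4116 m/s.
At r₂: circular v_c2 = √(μ/r₂) = 21490 m/s; transfer-apojove v_a = √[μ(2/r₂ − 1/a_t)] = 17970 m/s.
Δv₂ = v_c2 − v_a = 3518 m/s.
Total Δv = Δv₁ + Δv₂ = 7635 m/s = 7.635 km/s.

Δv_total ≈ 7.635 km/s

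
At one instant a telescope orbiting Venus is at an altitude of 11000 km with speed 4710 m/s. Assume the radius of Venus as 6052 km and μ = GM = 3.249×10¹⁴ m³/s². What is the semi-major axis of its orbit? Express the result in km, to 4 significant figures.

r = 6052 + 11000 = 17052 km = 1.705×10⁷ m.
Specific orbital energy ε = v²/2 − μ/r = (4710)²/2 − 3.249×10¹⁴/1.705×10⁷ = -7.961×10⁶ J/kg.
Since ε = −μ/(2a), a = −μ/(2ε) = 2.040×10⁷ m = 20405 km.

a ≈ 20400 km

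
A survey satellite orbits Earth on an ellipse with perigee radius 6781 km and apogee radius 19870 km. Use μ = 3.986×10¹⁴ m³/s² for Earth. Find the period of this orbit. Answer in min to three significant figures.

T ≈ 255 min

Semi-major axis a = (r_p + r_a)/2 = (6781.0 + 19870)/2 = 13326 km = 1.333×10⁷ m.
By Kepler's third law T = 2π√(a³/μ) = 2π × 2.436×10³ = 1.531×10⁴ s.
= 255.1 min.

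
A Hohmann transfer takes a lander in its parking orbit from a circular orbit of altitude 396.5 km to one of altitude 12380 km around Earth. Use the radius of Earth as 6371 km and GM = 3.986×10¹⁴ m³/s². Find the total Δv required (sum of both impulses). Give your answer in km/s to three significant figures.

r₁ = 6371 + 396.5 = 6767.5 km = 6.7675×10⁶ m.
r₂ = 6371 + 12380 = 18751 km = 1.8751×10⁷ m.
Transfer ellipse a_t = (r₁ + r₂)/2 = 1.276×10⁷ m.
At r₁: circular v_c1 = √(μ/r₁) = 7675 m/s; transfer-perigee v_p = √[μ(2/r₁ − 1/a_t)] = 9304 m/s.
Δv₁ = v_p − v_c1 = 1629 m/s.
At r₂: circular v_c2 = √(μ/r₂) = 4611 m/s; transfer-apogee v_a = √[μ(2/r₂ − 1/a_t)] = 3358 m/s.
Δv₂ = v_c2 − v_a = 1253 m/s.
Total Δv = Δv₁ + Δv₂ = 2882 m/s = 2.882 km/s.

Δv_total ≈ 2.88 km/s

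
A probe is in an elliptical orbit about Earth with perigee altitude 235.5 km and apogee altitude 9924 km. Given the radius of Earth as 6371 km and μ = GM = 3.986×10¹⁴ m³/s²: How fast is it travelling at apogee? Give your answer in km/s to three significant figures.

v ≈ 3.76 km/s

r_p = 6371 + 235.5 = 6606.5 km = 6.6065×10⁶ m.
r_a = 6371 + 9924 = 16295 km = 1.6295×10⁷ m.
Semi-major axis a = (r_p + r_a)/2 = 11451 km = 1.145×10⁷ m.
Vis-viva: v² = μ(2/r − 1/a) = 3.986×10¹⁴ × (1.227×10⁻⁷ − 8.733×10⁻⁸) = 1.411×10⁷ m²/s².
v = 3757 m/s = 3.757 km/s.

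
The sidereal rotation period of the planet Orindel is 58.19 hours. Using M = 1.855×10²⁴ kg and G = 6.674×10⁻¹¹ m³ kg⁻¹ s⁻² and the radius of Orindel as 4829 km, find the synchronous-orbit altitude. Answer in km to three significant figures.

h_sync ≈ 46800 km

μ = GM = 6.674×10⁻¹¹ × 1.855×10²⁴ = 1.238×10¹⁴ m³/s².
T = 58.19 hours = 2.095×10⁵ s.
A synchronous orbit has period T, so by Kepler's third law a = (μT²/4π²)^(1/3).
μT²/4π² = 1.238×10¹⁴ × (2.095×10⁵)² / 39.48 = 1.376×10²³ m³.
a = 5.163×10⁷ m = 51629 km.
Altitude h = a − R = 51629 − 4829 = 46800 km.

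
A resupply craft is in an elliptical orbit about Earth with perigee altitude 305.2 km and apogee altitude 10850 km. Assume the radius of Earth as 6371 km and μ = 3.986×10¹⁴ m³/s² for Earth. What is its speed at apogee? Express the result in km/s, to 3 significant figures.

r_p = 6371 + 305.2 = 6676.2 km = 6.6762×10⁶ m.
r_a = 6371 + 10850 = 17221 km = 1.7221×10⁷ m.
Semi-major axis a = (r_p + r_a)/2 = 11949 km = 1.195×10⁷ m.
Vis-viva: v² = μ(2/r − 1/a) = 3.986×10¹⁴ × (1.161×10⁻⁷ − 8.369×10⁻⁸) = 1.293×10⁷ m²/s².
v = 3596 m/s = 3.596 km/s.

v ≈ 3.60 km/s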